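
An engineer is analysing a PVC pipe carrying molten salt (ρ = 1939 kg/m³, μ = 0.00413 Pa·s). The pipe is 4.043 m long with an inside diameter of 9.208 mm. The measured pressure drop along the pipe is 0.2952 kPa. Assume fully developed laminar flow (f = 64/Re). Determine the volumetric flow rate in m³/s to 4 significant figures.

Q ≈ 3.119×10^-6 m³/s

For laminar flow, f = 64/Re with Re = ρVD/μ, so Darcy-Weisbach reduces to ΔP = 32μLV/D². Solving for V: V = ΔP·D²/(32μL) = 295.2·(0.009208)²/(32·0.00413·4.043) = 0.04684 m/s.
Check: Re = ρVD/μ = 1939·0.04684·0.009208/0.00413 = 202.5 < 2300, so the laminar assumption holds.
Q = V·A = 0.04684·(π/4·0.009208²) = 3.119e-06 m³/s = 3.119×10^-6 m³/s.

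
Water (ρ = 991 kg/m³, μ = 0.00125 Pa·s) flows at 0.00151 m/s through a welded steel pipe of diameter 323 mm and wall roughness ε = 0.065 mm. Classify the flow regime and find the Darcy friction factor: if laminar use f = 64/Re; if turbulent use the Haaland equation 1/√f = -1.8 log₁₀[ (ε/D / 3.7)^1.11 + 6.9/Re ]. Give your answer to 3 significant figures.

f ≈ 0.166

Re = ρVD/μ = 991·0.00151·0.323/0.00125 = 386.7.
Re < 2300 → laminar, so f = 64/Re = 0.1655 (roughness is irrelevant in laminar flow).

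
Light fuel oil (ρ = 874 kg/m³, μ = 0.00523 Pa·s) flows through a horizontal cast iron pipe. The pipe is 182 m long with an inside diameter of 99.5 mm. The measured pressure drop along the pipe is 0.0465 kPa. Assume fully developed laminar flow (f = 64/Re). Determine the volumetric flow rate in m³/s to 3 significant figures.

For laminar flow, f = 64/Re with Re = ρVD/μ, so Darcy-Weisbach reduces to ΔP = 32μLV/D². Solving for V: V = ΔP·D²/(32μL) = 46.5·(0.0995)²/(32·0.00523·182) = 0.01511 m/s.
Check: Re = ρVD/μ = 874·0.01511·0.0995/0.00523 = 251.3 < 2300, so the laminar assumption holds.
Q = V·A = 0.01511·(π/4·0.0995²) = 0.0001175 m³/s = 1.18×10^-4 m³/s.

Q ≈ 1.18×10^-4 m³/s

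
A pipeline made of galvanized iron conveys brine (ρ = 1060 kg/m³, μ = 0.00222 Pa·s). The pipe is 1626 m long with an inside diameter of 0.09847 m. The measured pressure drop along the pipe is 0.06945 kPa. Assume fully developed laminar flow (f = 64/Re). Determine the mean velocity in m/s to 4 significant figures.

For laminar flow, f = 64/Re with Re = ρVD/μ, so Darcy-Weisbach reduces to ΔP = 32μLV/D². Solving for V: V = ΔP·D²/(32μL) = 69.45·(0.09847)²/(32·0.00222·1626) = 0.00583 m/s.
Check: Re = ρVD/μ = 1060·0.00583·0.09847/0.00222 = 274.1 < 2300, so the laminar assumption holds.

V ≈ 0.005830 m/s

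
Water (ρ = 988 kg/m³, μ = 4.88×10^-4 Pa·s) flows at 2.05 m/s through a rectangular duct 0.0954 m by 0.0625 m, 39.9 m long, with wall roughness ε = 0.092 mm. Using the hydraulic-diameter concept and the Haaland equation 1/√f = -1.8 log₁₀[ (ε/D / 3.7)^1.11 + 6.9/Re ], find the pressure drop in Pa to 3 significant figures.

Hydraulic diameter D_h = 4A/P = 4·(0.0954·0.0625)/(2·(0.0954+0.0625)) = 0.02385/0.3158 = 0.07552 m.
Re = ρVD_h/μ = 988·2.05·0.07552/0.000488 = 3.134e+05.
ε/D_h = 9.2e-05/0.07552 = 0.00122; Haaland gives 1/√f = -1.8 log₁₀[0.000136+2.2e-05] = 6.841, so f = 0.02137.
ΔP = f(L/D_h)(ρV²/2) = 0.02137·39.9/0.07552·2076 = 2.344e+04 Pa.

ΔP ≈ 23400 Pa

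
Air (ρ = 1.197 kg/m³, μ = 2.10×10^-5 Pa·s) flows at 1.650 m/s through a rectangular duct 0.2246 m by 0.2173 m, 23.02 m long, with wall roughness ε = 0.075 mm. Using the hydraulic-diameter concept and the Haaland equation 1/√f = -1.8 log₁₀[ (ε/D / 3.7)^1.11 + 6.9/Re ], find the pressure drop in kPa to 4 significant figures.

Hydraulic diameter D_h = 4A/P = 4·(0.2246·0.2173)/(2·(0.2246+0.2173)) = 0.1952/0.8838 = 0.2209 m.
Re = ρVD_h/μ = 1.197·1.65·0.2209/2.1e-05 = 2.077e+04.
ε/D_h = 7.5e-05/0.2209 = 0.00034; Haaland gives 1/√f = -1.8 log₁₀[3.3e-05+0.000332] = 6.188, so f = 0.02612.
ΔP = f(L/D_h)(ρV²/2) = 0.02612·23.02/0.2209·1.629 = 4.435 Pa.
ΔP = 0.004435 kPa.

ΔP ≈ 0.004435 kPa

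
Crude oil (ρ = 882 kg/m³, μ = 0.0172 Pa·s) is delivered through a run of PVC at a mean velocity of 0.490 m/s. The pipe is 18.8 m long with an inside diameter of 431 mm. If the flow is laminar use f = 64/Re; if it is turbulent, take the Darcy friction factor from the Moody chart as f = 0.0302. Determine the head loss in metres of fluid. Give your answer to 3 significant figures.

Reynolds number Re = ρVD/μ = 882 · 0.49 · 0.431 / 0.0172 = 1.083e+04.
Re > 4000 → turbulent; use the Moody-chart value f = 0.0302.
Darcy-Weisbach: ΔP = f(L/D)(ρV²/2) = 0.0302·(18.8/0.431)·(882·0.49²/2) = 0.0302·43.62·105.9 = 139.5 Pa.
Head loss h_f = ΔP/(ρg) = 139.5/(882·9.81) = 0.0161 m.

h_f ≈ 0.0161 m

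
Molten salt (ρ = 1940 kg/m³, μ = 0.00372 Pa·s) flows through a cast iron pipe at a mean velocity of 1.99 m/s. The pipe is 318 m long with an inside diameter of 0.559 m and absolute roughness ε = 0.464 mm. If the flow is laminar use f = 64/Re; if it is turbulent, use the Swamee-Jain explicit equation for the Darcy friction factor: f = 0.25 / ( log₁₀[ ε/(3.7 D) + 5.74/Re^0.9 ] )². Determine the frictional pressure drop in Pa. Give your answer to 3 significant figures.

Reynolds number Re = ρVD/μ = 1940 · 1.99 · 0.559 / 0.00372 = 5.801e+05.
Re > 4000 → turbulent. Relative roughness ε/D = 0.000464/0.559 = 0.00083. Swamee-Jain: f = 0.25/(log₁₀[0.00083/3.7 + 5.74/5.801e+05^0.9])² = 0.25/(log₁₀[0.000224 + 3.73e-05])² = 0.25/(-3.582)² = 0.01948.
Darcy-Weisbach: ΔP = f(L/D)(ρV²/2) = 0.01948·(318/0.559)·(1940·1.99²/2) = 0.01948·568.9·3841 = 4.257e+04 Pa.

ΔP ≈ 42600 Pa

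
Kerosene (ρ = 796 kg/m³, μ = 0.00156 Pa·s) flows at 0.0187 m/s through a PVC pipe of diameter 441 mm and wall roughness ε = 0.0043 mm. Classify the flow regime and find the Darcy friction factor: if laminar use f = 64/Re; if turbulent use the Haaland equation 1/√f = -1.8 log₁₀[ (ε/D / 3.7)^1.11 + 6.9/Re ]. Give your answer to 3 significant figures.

f ≈ 0.0398

Re = ρVD/μ = 796·0.0187·0.441/0.00156 = 4208.
Re > 4000 → turbulent. ε/D = 4.3e-06/0.441 = 9.75e-06; Haaland: 1/√f = -1.8 log₁₀[6.41e-07 + 0.00164] = 5.013, so f = 0.03979.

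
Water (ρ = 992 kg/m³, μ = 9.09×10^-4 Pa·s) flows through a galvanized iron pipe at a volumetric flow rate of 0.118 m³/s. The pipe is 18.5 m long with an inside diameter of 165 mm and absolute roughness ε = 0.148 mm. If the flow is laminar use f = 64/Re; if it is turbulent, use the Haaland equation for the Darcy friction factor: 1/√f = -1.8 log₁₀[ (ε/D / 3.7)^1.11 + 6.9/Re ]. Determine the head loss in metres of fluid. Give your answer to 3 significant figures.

h_f ≈ 3.39 m

Cross-sectional area A = πD²/4 = π(0.165)²/4 = 0.02138 m²; mean velocity V = Q/A = 0.118/0.02138 = 5.519 m/s.
Reynolds number Re = ρVD/μ = 992 · 5.519 · 0.165 / 0.000909 = 9.937e+05.
Re > 4000 → turbulent. Relative roughness ε/D = 0.000148/0.165 = 0.000897. Haaland: 1/√f = -1.8 log₁₀[(0.000897/3.7)^1.11 + 6.9/9.937e+05] = -1.8 log₁₀[9.7e-05 + 6.94e-06] = 7.17, so f = 0.01945.
Darcy-Weisbach: ΔP = f(L/D)(ρV²/2) = 0.01945·(18.5/0.165)·(992·5.519²/2) = 0.01945·112.1·1.511e+04 = 3.295e+04 Pa.
Head loss h_f = ΔP/(ρg) = 3.295e+04/(992·9.81) = 3.39 m.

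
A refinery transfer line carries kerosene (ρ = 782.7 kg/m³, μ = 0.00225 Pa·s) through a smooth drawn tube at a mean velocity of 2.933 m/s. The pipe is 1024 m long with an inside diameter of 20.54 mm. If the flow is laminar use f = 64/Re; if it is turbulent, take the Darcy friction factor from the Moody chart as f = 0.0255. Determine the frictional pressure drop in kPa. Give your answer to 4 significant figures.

ΔP ≈ 4280 kPa

Reynolds number Re = ρVD/μ = 782.7 · 2.933 · 0.02054 / 0.00225 = 2.096e+04.
Re > 4000 → turbulent; use the Moody-chart value f = 0.0255.
Darcy-Weisbach: ΔP = f(L/D)(ρV²/2) = 0.0255·(1024/0.02054)·(782.7·2.933²/2) = 0.0255·4.985e+04·3367 = 4.28e+06 Pa.
ΔP = 4.28e+06 Pa = 4280 kPa.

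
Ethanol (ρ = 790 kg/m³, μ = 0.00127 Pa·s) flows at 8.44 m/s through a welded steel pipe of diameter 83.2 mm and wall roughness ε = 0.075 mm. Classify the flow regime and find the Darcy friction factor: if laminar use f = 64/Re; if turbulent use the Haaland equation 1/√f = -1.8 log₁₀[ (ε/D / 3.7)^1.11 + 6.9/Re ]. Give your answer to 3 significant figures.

f ≈ 0.0198

Re = ρVD/μ = 790·8.44·0.0832/0.00127 = 4.368e+05.
Re > 4000 → turbulent. ε/D = 7.5e-05/0.0832 = 0.000901; Haaland: 1/√f = -1.8 log₁₀[9.76e-05 + 1.58e-05] = 7.102, so f = 0.01983.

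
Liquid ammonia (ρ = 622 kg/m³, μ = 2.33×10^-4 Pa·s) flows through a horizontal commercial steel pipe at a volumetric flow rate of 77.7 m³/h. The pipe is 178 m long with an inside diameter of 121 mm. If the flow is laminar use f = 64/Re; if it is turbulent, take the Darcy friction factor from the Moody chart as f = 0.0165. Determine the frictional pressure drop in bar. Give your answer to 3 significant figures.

Q = 77.7 m³/h = 77.7/3600 = 0.02158 m³/s.
Cross-sectional area A = πD²/4 = π(0.121)²/4 = 0.0115 m²; mean velocity V = Q/A = 0.02158/0.0115 = 1.877 m/s.
Reynolds number Re = ρVD/μ = 622 · 1.877 · 0.121 / 0.000233 = 6.063e+05.
Re > 4000 → turbulent; use the Moody-chart value f = 0.0165.
Darcy-Weisbach: ΔP = f(L/D)(ρV²/2) = 0.0165·(178/0.121)·(622·1.877²/2) = 0.0165·1471·1096 = 2.659e+04 Pa.
ΔP = 2.659e+04 Pa = 0.266 bar.

ΔP ≈ 0.266 bar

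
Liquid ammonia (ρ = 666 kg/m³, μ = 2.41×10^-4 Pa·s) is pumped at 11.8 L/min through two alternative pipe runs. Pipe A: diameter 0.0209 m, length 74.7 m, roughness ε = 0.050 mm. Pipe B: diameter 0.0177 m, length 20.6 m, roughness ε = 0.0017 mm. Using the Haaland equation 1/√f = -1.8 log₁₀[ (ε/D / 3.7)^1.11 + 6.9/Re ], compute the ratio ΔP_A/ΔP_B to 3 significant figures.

Pipe A: V = Q/A = 0.0001967/0.0003431 = 0.5733 m/s; Re = 3.311e+04; ε/D = 0.00239; Haaland → f = 0.02827; ΔP_A = f(L/D)(ρV²/2) = 1.106e+04 Pa.
Pipe B: V = Q/A = 0.0001967/0.0002461 = 0.7993 m/s; Re = 3.91e+04; ε/D = 9.6e-05; Haaland → f = 0.02214; ΔP_B = f(L/D)(ρV²/2) = 5481 Pa.
ΔP_A/ΔP_B = 1.106e+04/5481 = 2.02.

ΔP_A/ΔP_B ≈ 2.02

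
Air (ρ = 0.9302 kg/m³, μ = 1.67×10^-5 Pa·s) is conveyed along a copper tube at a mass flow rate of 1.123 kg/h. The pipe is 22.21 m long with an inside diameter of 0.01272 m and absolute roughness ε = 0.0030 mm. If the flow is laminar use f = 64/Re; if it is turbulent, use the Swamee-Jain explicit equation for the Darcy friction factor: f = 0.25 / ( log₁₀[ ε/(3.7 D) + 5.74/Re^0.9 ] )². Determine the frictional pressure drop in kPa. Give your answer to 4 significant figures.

ṁ = 1.123 kg/h = 1.123/3600 = 0.0003119 kg/s.
A = πD²/4 = π(0.01272)²/4 = 0.0001271 m²; mean velocity V = ṁ/(ρA) = 0.0003119/(0.9302 · 0.0001271) = 2.639 m/s.
Reynolds number Re = ρVD/μ = 0.9302 · 2.639 · 0.01272 / 1.67e-05 = 1870.
Re < 2300 → laminar flow, so f = 64/Re = 64/1870 = 0.03423 (the turbulent correlation is not needed).
Darcy-Weisbach: ΔP = f(L/D)(ρV²/2) = 0.03423·(22.21/0.01272)·(0.9302·2.639²/2) = 0.03423·1746·3.239 = 193.6 Pa.
ΔP = 193.6 Pa = 0.1936 kPa.

ΔP ≈ 0.1936 kPa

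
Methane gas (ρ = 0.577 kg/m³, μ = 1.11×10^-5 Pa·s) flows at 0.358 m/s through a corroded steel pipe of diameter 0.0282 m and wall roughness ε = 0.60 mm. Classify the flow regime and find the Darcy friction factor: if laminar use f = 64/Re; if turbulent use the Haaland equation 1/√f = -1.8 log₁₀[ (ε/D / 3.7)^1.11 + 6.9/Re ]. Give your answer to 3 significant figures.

f ≈ 0.122

Re = ρVD/μ = 0.577·0.358·0.0282/1.11e-05 = 524.8.
Re < 2300 → laminar, so f = 64/Re = 0.122 (roughness is irrelevant in laminar flow).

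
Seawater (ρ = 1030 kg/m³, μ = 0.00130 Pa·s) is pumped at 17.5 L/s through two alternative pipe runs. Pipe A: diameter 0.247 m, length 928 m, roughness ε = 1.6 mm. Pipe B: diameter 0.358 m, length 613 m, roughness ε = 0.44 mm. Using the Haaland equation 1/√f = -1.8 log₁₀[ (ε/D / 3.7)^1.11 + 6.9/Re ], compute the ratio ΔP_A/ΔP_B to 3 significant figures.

ΔP_A/ΔP_B ≈ 13.5

Pipe A: V = Q/A = 0.0175/0.04792 = 0.3652 m/s; Re = 7.147e+04; ε/D = 0.00648; Haaland → f = 0.03397; ΔP_A = f(L/D)(ρV²/2) = 8767 Pa.
Pipe B: V = Q/A = 0.0175/0.1007 = 0.1739 m/s; Re = 4.931e+04; ε/D = 0.00123; Haaland → f = 0.0244; ΔP_B = f(L/D)(ρV²/2) = 650.3 Pa.
ΔP_A/ΔP_B = 8767/650.3 = 13.5.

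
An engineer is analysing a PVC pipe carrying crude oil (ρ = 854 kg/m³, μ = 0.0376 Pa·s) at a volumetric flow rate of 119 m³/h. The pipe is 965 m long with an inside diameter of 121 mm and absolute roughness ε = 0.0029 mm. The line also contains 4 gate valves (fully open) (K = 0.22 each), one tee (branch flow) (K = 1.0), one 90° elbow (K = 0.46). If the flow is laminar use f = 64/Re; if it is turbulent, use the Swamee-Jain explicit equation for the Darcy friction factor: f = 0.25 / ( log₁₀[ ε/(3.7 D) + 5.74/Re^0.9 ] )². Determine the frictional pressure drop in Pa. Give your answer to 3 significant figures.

ΔP ≈ 940000 Pa

Q = 119 m³/h = 119/3600 = 0.03306 m³/s.
Cross-sectional area A = πD²/4 = π(0.121)²/4 = 0.0115 m²; mean velocity V = Q/A = 0.03306/0.0115 = 2.875 m/s.
Reynolds number Re = ρVD/μ = 854 · 2.875 · 0.121 / 0.0376 = 7900.
Re > 4000 → turbulent. Relative roughness ε/D = 2.9e-06/0.121 = 2.4e-05. Swamee-Jain: f = 0.25/(log₁₀[2.4e-05/3.7 + 5.74/7900^0.9])² = 0.25/(log₁₀[6.48e-06 + 0.00178])² = 0.25/(-2.747)² = 0.03312.
Total minor-loss coefficient ΣK = 4·0.22 + 1·1 + 1·0.46 = 2.34.
ΔP = [f·L/D + ΣK]·(ρV²/2) = [0.03312·965/0.121 + 2.34]·(854·2.875²/2) = [264.1 + 2.34]·3529 = 9.403e+05 Pa.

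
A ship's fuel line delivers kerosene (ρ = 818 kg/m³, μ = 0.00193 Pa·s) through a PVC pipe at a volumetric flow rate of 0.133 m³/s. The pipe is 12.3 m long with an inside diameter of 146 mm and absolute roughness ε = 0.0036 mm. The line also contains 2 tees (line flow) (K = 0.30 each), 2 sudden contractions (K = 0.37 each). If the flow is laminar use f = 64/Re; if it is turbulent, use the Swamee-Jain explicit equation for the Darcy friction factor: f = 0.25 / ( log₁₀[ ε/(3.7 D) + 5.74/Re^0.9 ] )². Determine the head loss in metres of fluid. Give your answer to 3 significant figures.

h_f ≈ 7.97 m

Cross-sectional area A = πD²/4 = π(0.146)²/4 = 0.01674 m²; mean velocity V = Q/A = 0.133/0.01674 = 7.944 m/s.
Reynolds number Re = ρVD/μ = 818 · 7.944 · 0.146 / 0.00193 = 4.916e+05.
Re > 4000 → turbulent. Relative roughness ε/D = 3.6e-06/0.146 = 2.47e-05. Swamee-Jain: f = 0.25/(log₁₀[2.47e-05/3.7 + 5.74/4.916e+05^0.9])² = 0.25/(log₁₀[6.66e-06 + 4.33e-05])² = 0.25/(-4.301)² = 0.01351.
Total minor-loss coefficient ΣK = 2·0.3 + 2·0.37 = 1.34.
ΔP = [f·L/D + ΣK]·(ρV²/2) = [0.01351·12.3/0.146 + 1.34]·(818·7.944²/2) = [1.138 + 1.34]·2.581e+04 = 6.397e+04 Pa.
Head loss h_f = ΔP/(ρg) = 6.397e+04/(818·9.81) = 7.97 m.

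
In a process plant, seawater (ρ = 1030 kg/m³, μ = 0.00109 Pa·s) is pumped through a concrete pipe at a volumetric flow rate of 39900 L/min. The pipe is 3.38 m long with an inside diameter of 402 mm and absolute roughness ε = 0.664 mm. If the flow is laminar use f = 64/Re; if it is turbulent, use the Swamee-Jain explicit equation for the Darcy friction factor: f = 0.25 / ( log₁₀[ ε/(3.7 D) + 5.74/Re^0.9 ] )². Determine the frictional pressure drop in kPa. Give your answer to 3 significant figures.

Q = 39900 L/min = 39900/60000 = 0.665 m³/s.
Cross-sectional area A = πD²/4 = π(0.402)²/4 = 0.1269 m²; mean velocity V = Q/A = 0.665/0.1269 = 5.239 m/s.
Reynolds number Re = ρVD/μ = 1030 · 5.239 · 0.402 / 0.00109 = 1.99e+06.
Re > 4000 → turbulent. Relative roughness ε/D = 0.000664/0.402 = 0.00165. Swamee-Jain: f = 0.25/(log₁₀[0.00165/3.7 + 5.74/1.99e+06^0.9])² = 0.25/(log₁₀[0.000446 + 1.23e-05])² = 0.25/(-3.338)² = 0.02243.
Darcy-Weisbach: ΔP = f(L/D)(ρV²/2) = 0.02243·(3.38/0.402)·(1030·5.239²/2) = 0.02243·8.408·1.414e+04 = 2666 Pa.
ΔP = 2666 Pa = 2.67 kPa.

ΔP ≈ 2.67 kPa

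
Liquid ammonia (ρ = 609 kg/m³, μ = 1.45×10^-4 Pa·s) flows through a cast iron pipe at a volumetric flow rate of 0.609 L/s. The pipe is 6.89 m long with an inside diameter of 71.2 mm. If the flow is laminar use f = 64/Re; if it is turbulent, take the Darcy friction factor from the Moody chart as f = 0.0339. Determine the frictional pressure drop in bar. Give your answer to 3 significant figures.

ΔP ≈ 2.34×10^-4 bar

Q = 0.609 L/s = 0.609/1000 = 0.000609 m³/s.
Cross-sectional area A = πD²/4 = π(0.0712)²/4 = 0.003982 m²; mean velocity V = Q/A = 0.000609/0.003982 = 0.153 m/s.
Reynolds number Re = ρVD/μ = 609 · 0.153 · 0.0712 / 0.000145 = 4.574e+04.
Re > 4000 → turbulent; use the Moody-chart value f = 0.0339.
Darcy-Weisbach: ΔP = f(L/D)(ρV²/2) = 0.0339·(6.89/0.0712)·(609·0.153²/2) = 0.0339·96.77·7.124 = 23.37 Pa.
ΔP = 23.37 Pa = 2.34×10^-4 bar.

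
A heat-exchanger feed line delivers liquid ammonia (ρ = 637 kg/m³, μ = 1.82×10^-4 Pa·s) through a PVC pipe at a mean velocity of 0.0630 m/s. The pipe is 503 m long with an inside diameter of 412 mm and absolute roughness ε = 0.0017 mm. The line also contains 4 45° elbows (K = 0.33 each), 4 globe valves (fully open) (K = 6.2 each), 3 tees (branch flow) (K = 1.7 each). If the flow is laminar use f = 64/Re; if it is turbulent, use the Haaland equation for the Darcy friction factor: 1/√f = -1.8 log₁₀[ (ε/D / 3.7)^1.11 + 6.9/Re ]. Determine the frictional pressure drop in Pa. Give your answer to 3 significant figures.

Reynolds number Re = ρVD/μ = 637 · 0.063 · 0.412 / 0.000182 = 9.085e+04.
Re > 4000 → turbulent. Relative roughness ε/D = 1.7e-06/0.412 = 4.13e-06. Haaland: 1/√f = -1.8 log₁₀[(4.13e-06/3.7)^1.11 + 6.9/9.085e+04] = -1.8 log₁₀[2.47e-07 + 7.6e-05] = 7.412, so f = 0.0182.
Total minor-loss coefficient ΣK = 4·0.33 + 4·6.2 + 3·1.7 = 31.2.
ΔP = [f·L/D + ΣK]·(ρV²/2) = [0.0182·503/0.412 + 31.2]·(637·0.063²/2) = [22.22 + 31.2]·1.264 = 67.55 Pa.

ΔP ≈ 67.6 Pa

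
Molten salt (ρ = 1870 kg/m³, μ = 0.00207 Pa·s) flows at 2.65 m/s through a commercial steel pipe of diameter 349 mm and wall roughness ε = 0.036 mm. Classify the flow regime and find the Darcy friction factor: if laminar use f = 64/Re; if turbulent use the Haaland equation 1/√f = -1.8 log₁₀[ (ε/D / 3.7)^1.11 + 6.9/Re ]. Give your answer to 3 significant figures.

Re = ρVD/μ = 1870·2.65·0.349/0.00207 = 8.355e+05.
Re > 4000 → turbulent. ε/D = 3.6e-05/0.349 = 0.000103; Haaland: 1/√f = -1.8 log₁₀[8.8e-06 + 8.26e-06] = 8.583, so f = 0.01358.

f ≈ 0.0136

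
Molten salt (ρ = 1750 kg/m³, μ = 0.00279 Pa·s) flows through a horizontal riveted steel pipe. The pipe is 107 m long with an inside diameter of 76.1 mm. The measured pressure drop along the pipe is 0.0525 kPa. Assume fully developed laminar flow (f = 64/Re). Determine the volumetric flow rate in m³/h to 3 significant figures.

For laminar flow, f = 64/Re with Re = ρVD/μ, so Darcy-Weisbach reduces to ΔP = 32μLV/D². Solving for V: V = ΔP·D²/(32μL) = 52.5·(0.0761)²/(32·0.00279·107) = 0.03183 m/s.
Check: Re = ρVD/μ = 1750·0.03183·0.0761/0.00279 = 1519 < 2300, so the laminar assumption holds.
Q = V·A = 0.03183·(π/4·0.0761²) = 0.0001448 m³/s = 0.521 m³/h.

Q ≈ 0.521 m³/h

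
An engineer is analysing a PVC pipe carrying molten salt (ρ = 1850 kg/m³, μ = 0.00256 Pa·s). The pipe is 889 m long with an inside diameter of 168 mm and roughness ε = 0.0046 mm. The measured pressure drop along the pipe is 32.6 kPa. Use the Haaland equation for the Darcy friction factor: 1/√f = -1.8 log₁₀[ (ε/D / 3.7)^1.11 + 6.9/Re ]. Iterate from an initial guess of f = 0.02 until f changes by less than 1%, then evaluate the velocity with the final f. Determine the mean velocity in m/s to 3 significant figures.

Rearranging Darcy-Weisbach: V = √(2·ΔP·D/(f·L·ρ)). With ε/D = 4.6e-06/0.168 = 2.74e-05, iterate starting from f = 0.02:
  f = 0.02 → V = √(2·3.26e+04·0.168/(0.02·889·1850)) = 0.5771 m/s; Re = ρVD/μ = 7.006e+04; f → 0.01931
  f = 0.01931 → V = 0.5873 m/s; Re = 7.13e+04; f → 0.01924
Converged (Δf/f < 1%). With the final f = 0.01924: V = √(2·3.26e+04·0.168/(0.01924·889·1850)) = 0.5884 m/s.

V ≈ 0.588 m/s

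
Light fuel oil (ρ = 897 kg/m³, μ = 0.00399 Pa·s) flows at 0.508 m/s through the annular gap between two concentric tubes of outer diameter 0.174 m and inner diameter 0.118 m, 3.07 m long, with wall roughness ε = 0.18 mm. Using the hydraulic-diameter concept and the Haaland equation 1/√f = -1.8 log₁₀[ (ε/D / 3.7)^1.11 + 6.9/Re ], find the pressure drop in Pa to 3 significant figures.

Hydraulic diameter D_h = 4A/P = D_o - D_i = 0.174 - 0.118 = 0.056 m.
Re = ρVD_h/μ = 897·0.508·0.056/0.00399 = 6395.
ε/D_h = 0.00018/0.056 = 0.00321; Haaland gives 1/√f = -1.8 log₁₀[0.0004+0.00108] = 5.094, so f = 0.03854.
ΔP = f(L/D_h)(ρV²/2) = 0.03854·3.07/0.056·115.7 = 244.5 Pa.

ΔP ≈ 245 Pa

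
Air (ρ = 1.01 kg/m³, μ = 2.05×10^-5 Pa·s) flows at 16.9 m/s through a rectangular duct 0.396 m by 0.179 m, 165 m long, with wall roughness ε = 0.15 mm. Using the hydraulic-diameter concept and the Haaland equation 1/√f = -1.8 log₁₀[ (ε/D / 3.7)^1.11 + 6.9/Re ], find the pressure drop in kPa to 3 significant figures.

ΔP ≈ 1.85 kPa

Hydraulic diameter D_h = 4A/P = 4·(0.396·0.179)/(2·(0.396+0.179)) = 0.2835/1.15 = 0.2466 m.
Re = ρVD_h/μ = 1.01·16.9·0.2466/2.05e-05 = 2.053e+05.
ε/D_h = 0.00015/0.2466 = 0.000608; Haaland gives 1/√f = -1.8 log₁₀[6.31e-05+3.36e-05] = 7.226, so f = 0.01915.
ΔP = f(L/D_h)(ρV²/2) = 0.01915·165/0.2466·144.2 = 1848 Pa.
ΔP = 1.85 kPa.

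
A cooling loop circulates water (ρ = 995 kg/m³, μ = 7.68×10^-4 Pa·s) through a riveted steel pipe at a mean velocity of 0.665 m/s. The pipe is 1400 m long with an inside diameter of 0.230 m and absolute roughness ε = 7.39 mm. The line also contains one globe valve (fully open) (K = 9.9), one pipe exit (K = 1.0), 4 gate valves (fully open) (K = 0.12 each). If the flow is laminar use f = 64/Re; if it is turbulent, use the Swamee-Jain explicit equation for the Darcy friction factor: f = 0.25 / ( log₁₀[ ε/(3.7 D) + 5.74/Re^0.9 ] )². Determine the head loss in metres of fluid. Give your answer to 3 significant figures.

Reynolds number Re = ρVD/μ = 995 · 0.665 · 0.23 / 0.000768 = 1.982e+05.
Re > 4000 → turbulent. Relative roughness ε/D = 0.00739/0.23 = 0.0321. Swamee-Jain: f = 0.25/(log₁₀[0.0321/3.7 + 5.74/1.982e+05^0.9])² = 0.25/(log₁₀[0.00868 + 9.81e-05])² = 0.25/(-2.056)² = 0.05912.
Total minor-loss coefficient ΣK = 1·9.9 + 1·1 + 4·0.12 = 11.4.
ΔP = [f·L/D + ΣK]·(ρV²/2) = [0.05912·1400/0.23 + 11.4]·(995·0.665²/2) = [359.9 + 11.4]·220 = 8.167e+04 Pa.
Head loss h_f = ΔP/(ρg) = 8.167e+04/(995·9.81) = 8.37 m.

h_f ≈ 8.37 m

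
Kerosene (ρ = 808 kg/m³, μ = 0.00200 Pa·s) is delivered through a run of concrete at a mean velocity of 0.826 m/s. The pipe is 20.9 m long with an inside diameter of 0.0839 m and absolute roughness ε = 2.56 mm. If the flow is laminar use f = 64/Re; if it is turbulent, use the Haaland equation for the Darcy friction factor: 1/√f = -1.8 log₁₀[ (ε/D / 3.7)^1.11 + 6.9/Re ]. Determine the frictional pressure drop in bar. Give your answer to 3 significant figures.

ΔP ≈ 0.0404 bar

Reynolds number Re = ρVD/μ = 808 · 0.826 · 0.0839 / 0.002 = 2.8e+04.
Re > 4000 → turbulent. Relative roughness ε/D = 0.00256/0.0839 = 0.0305. Haaland: 1/√f = -1.8 log₁₀[(0.0305/3.7)^1.11 + 6.9/2.8e+04] = -1.8 log₁₀[0.00486 + 0.000246] = 4.125, so f = 0.05878.
Darcy-Weisbach: ΔP = f(L/D)(ρV²/2) = 0.05878·(20.9/0.0839)·(808·0.826²/2) = 0.05878·249.1·275.6 = 4036 Pa.
ΔP = 4036 Pa = 0.0404 bar.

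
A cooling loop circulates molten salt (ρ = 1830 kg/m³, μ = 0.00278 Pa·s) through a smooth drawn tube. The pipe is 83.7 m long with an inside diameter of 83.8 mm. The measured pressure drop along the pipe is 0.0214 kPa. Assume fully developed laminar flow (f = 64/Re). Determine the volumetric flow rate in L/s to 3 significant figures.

Q ≈ 0.111 L/s

For laminar flow, f = 64/Re with Re = ρVD/μ, so Darcy-Weisbach reduces to ΔP = 32μLV/D². Solving for V: V = ΔP·D²/(32μL) = 21.4·(0.0838)²/(32·0.00278·83.7) = 0.02018 m/s.
Check: Re = ρVD/μ = 1830·0.02018·0.0838/0.00278 = 1113 < 2300, so the laminar assumption holds.
Q = V·A = 0.02018·(π/4·0.0838²) = 0.0001113 m³/s = 0.111 L/s.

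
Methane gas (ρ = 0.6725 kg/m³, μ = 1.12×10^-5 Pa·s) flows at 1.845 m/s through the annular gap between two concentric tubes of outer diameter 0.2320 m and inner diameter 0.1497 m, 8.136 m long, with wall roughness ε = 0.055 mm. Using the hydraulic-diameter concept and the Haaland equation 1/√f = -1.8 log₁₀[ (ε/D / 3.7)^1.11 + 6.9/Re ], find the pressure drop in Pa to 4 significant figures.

ΔP ≈ 3.675 Pa

Hydraulic diameter D_h = 4A/P = D_o - D_i = 0.232 - 0.1497 = 0.0823 m.
Re = ρVD_h/μ = 0.6725·1.845·0.0823/1.12e-05 = 9117.
ε/D_h = 5.5e-05/0.0823 = 0.000668; Haaland gives 1/√f = -1.8 log₁₀[7e-05+0.000757] = 5.549, so f = 0.03248.
ΔP = f(L/D_h)(ρV²/2) = 0.03248·8.136/0.0823·1.145 = 3.675 Pa.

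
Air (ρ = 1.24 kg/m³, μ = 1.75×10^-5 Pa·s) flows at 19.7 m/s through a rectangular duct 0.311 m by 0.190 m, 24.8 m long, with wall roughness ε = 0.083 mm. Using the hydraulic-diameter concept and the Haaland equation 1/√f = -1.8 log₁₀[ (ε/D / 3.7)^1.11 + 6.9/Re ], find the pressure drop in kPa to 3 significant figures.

Hydraulic diameter D_h = 4A/P = 4·(0.311·0.19)/(2·(0.311+0.19)) = 0.2364/1.002 = 0.2359 m.
Re = ρVD_h/μ = 1.24·19.7·0.2359/1.75e-05 = 3.293e+05.
ε/D_h = 8.3e-05/0.2359 = 0.000352; Haaland gives 1/√f = -1.8 log₁₀[3.43e-05+2.1e-05] = 7.663, so f = 0.01703.
ΔP = f(L/D_h)(ρV²/2) = 0.01703·24.8/0.2359·240.6 = 430.8 Pa.
ΔP = 0.431 kPa.

ΔP ≈ 0.431 kPa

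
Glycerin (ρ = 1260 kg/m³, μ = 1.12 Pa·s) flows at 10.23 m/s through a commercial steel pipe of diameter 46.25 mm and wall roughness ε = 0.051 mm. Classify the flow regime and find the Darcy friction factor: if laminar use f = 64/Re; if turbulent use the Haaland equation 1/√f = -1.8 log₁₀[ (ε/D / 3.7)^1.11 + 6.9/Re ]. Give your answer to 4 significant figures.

Re = ρVD/μ = 1260·10.23·0.04625/1.12 = 532.3.
Re < 2300 → laminar, so f = 64/Re = 0.1202 (roughness is irrelevant in laminar flow).

f ≈ 0.1202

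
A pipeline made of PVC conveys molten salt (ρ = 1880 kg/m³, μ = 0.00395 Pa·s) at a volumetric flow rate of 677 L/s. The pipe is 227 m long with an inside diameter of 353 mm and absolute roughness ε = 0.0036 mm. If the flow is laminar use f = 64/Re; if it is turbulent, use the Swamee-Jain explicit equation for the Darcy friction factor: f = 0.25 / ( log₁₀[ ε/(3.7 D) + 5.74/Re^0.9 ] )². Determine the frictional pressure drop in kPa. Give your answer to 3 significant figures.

Q = 677 L/s = 677/1000 = 0.677 m³/s.
Cross-sectional area A = πD²/4 = π(0.353)²/4 = 0.09787 m²; mean velocity V = Q/A = 0.677/0.09787 = 6.918 m/s.
Reynolds number Re = ρVD/μ = 1880 · 6.918 · 0.353 / 0.00395 = 1.162e+06.
Re > 4000 → turbulent. Relative roughness ε/D = 3.6e-06/0.353 = 1.02e-05. Swamee-Jain: f = 0.25/(log₁₀[1.02e-05/3.7 + 5.74/1.162e+06^0.9])² = 0.25/(log₁₀[2.76e-06 + 2e-05])² = 0.25/(-4.644)² = 0.01159.
Darcy-Weisbach: ΔP = f(L/D)(ρV²/2) = 0.01159·(227/0.353)·(1880·6.918²/2) = 0.01159·643.1·4.498e+04 = 3.353e+05 Pa.
ΔP = 3.353e+05 Pa = 335 kPa.

ΔP ≈ 335 kPa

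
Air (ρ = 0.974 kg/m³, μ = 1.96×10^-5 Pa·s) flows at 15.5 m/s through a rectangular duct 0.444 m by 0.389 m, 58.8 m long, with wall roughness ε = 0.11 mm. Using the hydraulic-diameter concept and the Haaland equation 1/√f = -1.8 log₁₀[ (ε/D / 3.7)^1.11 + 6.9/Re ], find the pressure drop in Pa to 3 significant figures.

ΔP ≈ 273 Pa

Hydraulic diameter D_h = 4A/P = 4·(0.444·0.389)/(2·(0.444+0.389)) = 0.6909/1.666 = 0.4147 m.
Re = ρVD_h/μ = 0.974·15.5·0.4147/1.96e-05 = 3.194e+05.
ε/D_h = 0.00011/0.4147 = 0.000265; Haaland gives 1/√f = -1.8 log₁₀[2.51e-05+2.16e-05] = 7.795, so f = 0.01646.
ΔP = f(L/D_h)(ρV²/2) = 0.01646·58.8/0.4147·117 = 273 Pa.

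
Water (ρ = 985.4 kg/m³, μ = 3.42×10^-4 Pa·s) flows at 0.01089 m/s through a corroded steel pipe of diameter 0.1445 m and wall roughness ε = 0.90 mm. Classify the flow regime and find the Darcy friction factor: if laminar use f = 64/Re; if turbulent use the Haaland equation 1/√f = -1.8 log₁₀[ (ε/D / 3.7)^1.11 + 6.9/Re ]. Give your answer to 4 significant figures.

Re = ρVD/μ = 985.4·0.01089·0.1445/0.000342 = 4534.
Re > 4000 → turbulent. ε/D = 0.0009/0.1445 = 0.00623; Haaland: 1/√f = -1.8 log₁₀[0.000834 + 0.00152] = 4.73, so f = 0.04469.

f ≈ 0.04469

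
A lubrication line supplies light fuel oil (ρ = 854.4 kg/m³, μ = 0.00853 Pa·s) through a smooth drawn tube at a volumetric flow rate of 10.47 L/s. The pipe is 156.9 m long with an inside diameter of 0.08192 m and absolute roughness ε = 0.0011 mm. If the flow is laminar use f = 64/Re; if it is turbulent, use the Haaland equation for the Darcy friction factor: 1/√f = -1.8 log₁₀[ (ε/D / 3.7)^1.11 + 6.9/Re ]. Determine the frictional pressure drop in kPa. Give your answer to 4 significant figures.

Q = 10.47 L/s = 10.47/1000 = 0.01047 m³/s.
Cross-sectional area A = πD²/4 = π(0.08192)²/4 = 0.005271 m²; mean velocity V = Q/A = 0.01047/0.005271 = 1.986 m/s.
Reynolds number Re = ρVD/μ = 854.4 · 1.986 · 0.08192 / 0.00853 = 1.63e+04.
Re > 4000 → turbulent. Relative roughness ε/D = 1.1e-06/0.08192 = 1.34e-05. Haaland: 1/√f = -1.8 log₁₀[(1.34e-05/3.7)^1.11 + 6.9/1.63e+04] = -1.8 log₁₀[9.15e-07 + 0.000423] = 6.07, so f = 0.02714.
Darcy-Weisbach: ΔP = f(L/D)(ρV²/2) = 0.02714·(156.9/0.08192)·(854.4·1.986²/2) = 0.02714·1915·1686 = 8.762e+04 Pa.
ΔP = 8.762e+04 Pa = 87.62 kPa.

ΔP ≈ 87.62 kPa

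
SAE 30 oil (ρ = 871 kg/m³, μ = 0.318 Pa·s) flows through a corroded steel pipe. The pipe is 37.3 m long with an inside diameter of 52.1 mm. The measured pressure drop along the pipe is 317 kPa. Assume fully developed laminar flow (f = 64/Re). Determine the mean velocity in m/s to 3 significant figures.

For laminar flow, f = 64/Re with Re = ρVD/μ, so Darcy-Weisbach reduces to ΔP = 32μLV/D². Solving for V: V = ΔP·D²/(32μL) = 3.17e+05·(0.0521)²/(32·0.318·37.3) = 2.267 m/s.
Check: Re = ρVD/μ = 871·2.267·0.0521/0.318 = 323.5 < 2300, so the laminar assumption holds.

V ≈ 2.27 m/s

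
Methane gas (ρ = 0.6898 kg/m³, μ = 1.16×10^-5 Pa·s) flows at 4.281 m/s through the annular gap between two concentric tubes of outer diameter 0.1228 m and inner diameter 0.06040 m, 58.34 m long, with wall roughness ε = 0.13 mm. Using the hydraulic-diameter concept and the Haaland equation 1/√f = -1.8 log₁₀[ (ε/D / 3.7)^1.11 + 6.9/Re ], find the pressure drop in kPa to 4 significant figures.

Hydraulic diameter D_h = 4A/P = D_o - D_i = 0.1228 - 0.0604 = 0.0624 m.
Re = ρVD_h/μ = 0.6898·4.281·0.0624/1.16e-05 = 1.589e+04.
ε/D_h = 0.00013/0.0624 = 0.00208; Haaland gives 1/√f = -1.8 log₁₀[0.000247+0.000434] = 5.7, so f = 0.03078.
ΔP = f(L/D_h)(ρV²/2) = 0.03078·58.34/0.0624·6.321 = 181.9 Pa.
ΔP = 0.1819 kPa.

ΔP ≈ 0.1819 kPa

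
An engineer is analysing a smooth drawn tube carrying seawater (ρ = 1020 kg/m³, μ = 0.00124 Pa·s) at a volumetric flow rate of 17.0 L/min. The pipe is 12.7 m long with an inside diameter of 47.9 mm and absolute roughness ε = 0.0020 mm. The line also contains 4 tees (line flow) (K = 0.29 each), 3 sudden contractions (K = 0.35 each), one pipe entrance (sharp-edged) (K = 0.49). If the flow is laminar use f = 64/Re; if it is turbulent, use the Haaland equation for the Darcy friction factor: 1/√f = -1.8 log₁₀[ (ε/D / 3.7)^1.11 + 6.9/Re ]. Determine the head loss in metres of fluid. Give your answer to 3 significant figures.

h_f ≈ 0.0152 m

Q = 17.0 L/min = 17.0/60000 = 0.0002833 m³/s.
Cross-sectional area A = πD²/4 = π(0.0479)²/4 = 0.001802 m²; mean velocity V = Q/A = 0.0002833/0.001802 = 0.1572 m/s.
Reynolds number Re = ρVD/μ = 1020 · 0.1572 · 0.0479 / 0.00124 = 6195.
Re > 4000 → turbulent. Relative roughness ε/D = 2e-06/0.0479 = 4.18e-05. Haaland: 1/√f = -1.8 log₁₀[(4.18e-05/3.7)^1.11 + 6.9/6195] = -1.8 log₁₀[3.22e-06 + 0.00111] = 5.314, so f = 0.03542.
Total minor-loss coefficient ΣK = 4·0.29 + 3·0.35 + 1·0.49 = 2.7.
ΔP = [f·L/D + ΣK]·(ρV²/2) = [0.03542·12.7/0.0479 + 2.7]·(1020·0.1572²/2) = [9.391 + 2.7]·12.61 = 152.4 Pa.
Head loss h_f = ΔP/(ρg) = 152.4/(1020·9.81) = 0.0152 m.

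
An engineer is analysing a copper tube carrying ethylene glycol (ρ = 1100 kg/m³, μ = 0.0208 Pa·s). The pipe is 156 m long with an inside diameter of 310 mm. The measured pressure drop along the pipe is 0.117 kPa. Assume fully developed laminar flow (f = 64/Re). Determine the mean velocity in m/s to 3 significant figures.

V ≈ 0.108 m/s

For laminar flow, f = 64/Re with Re = ρVD/μ, so Darcy-Weisbach reduces to ΔP = 32μLV/D². Solving for V: V = ΔP·D²/(32μL) = 117·(0.31)²/(32·0.0208·156) = 0.1083 m/s.
Check: Re = ρVD/μ = 1100·0.1083·0.31/0.0208 = 1775 < 2300, so the laminar assumption holds.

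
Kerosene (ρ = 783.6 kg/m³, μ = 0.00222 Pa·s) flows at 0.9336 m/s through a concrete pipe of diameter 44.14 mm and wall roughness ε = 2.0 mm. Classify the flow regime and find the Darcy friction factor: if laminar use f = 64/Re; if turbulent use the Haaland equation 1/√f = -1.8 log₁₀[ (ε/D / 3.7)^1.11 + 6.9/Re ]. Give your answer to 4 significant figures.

Re = ρVD/μ = 783.6·0.9336·0.04414/0.00222 = 1.455e+04.
Re > 4000 → turbulent. ε/D = 0.002/0.04414 = 0.0453; Haaland: 1/√f = -1.8 log₁₀[0.00755 + 0.000474] = 3.773, so f = 0.07026.

f ≈ 0.07026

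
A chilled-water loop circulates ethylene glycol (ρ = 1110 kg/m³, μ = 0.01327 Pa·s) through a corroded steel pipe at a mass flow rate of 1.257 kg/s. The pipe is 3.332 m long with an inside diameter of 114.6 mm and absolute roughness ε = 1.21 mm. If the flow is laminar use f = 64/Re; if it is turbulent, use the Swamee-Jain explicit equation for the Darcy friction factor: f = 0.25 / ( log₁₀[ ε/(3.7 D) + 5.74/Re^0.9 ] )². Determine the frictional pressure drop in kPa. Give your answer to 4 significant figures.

A = πD²/4 = π(0.1146)²/4 = 0.01031 m²; mean velocity V = ṁ/(ρA) = 1.257/(1110 · 0.01031) = 0.1098 m/s.
Reynolds number Re = ρVD/μ = 1110 · 0.1098 · 0.1146 / 0.0133 = 1052.
Re < 2300 → laminar flow, so f = 64/Re = 64/1052 = 0.06081 (the turbulent correlation is not needed).
Darcy-Weisbach: ΔP = f(L/D)(ρV²/2) = 0.06081·(3.332/0.1146)·(1110·0.1098²/2) = 0.06081·29.08·6.69 = 11.83 Pa.
ΔP = 11.83 Pa = 0.01183 kPa.

ΔP ≈ 0.01183 kPa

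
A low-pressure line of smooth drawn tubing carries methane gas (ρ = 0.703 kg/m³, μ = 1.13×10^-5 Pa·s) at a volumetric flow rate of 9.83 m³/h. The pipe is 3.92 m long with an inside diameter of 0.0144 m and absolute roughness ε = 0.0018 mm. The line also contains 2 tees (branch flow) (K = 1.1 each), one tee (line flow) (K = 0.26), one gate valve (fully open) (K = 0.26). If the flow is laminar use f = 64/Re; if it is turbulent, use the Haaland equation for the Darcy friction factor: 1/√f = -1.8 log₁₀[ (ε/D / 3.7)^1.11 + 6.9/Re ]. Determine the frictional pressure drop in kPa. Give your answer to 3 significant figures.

Q = 9.83 m³/h = 9.83/3600 = 0.002731 m³/s.
Cross-sectional area A = πD²/4 = π(0.0144)²/4 = 0.0001629 m²; mean velocity V = Q/A = 0.002731/0.0001629 = 16.77 m/s.
Reynolds number Re = ρVD/μ = 0.703 · 16.77 · 0.0144 / 1.13e-05 = 1.502e+04.
Re > 4000 → turbulent. Relative roughness ε/D = 1.8e-06/0.0144 = 0.000125. Haaland: 1/√f = -1.8 log₁₀[(0.000125/3.7)^1.11 + 6.9/1.502e+04] = -1.8 log₁₀[1.09e-05 + 0.000459] = 5.99, so f = 0.02787.
Total minor-loss coefficient ΣK = 2·1.1 + 1·0.26 + 1·0.26 = 2.72.
ΔP = [f·L/D + ΣK]·(ρV²/2) = [0.02787·3.92/0.0144 + 2.72]·(0.703·16.77²/2) = [7.588 + 2.72]·98.81 = 1018 Pa.
ΔP = 1018 Pa = 1.02 kPa.

ΔP ≈ 1.02 kPa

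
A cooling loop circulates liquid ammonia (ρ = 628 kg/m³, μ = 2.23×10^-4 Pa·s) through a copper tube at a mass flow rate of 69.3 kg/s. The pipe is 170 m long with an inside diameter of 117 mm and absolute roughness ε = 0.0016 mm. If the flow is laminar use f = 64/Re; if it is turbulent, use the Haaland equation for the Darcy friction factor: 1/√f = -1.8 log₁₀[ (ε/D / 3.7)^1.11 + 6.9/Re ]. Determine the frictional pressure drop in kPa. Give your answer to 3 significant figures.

ΔP ≈ 486 kPa

A = πD²/4 = π(0.117)²/4 = 0.01075 m²; mean velocity V = ṁ/(ρA) = 69.3/(628 · 0.01075) = 10.26 m/s.
Reynolds number Re = ρVD/μ = 628 · 10.26 · 0.117 / 0.000223 = 3.382e+06.
Re > 4000 → turbulent. Relative roughness ε/D = 1.6e-06/0.117 = 1.37e-05. Haaland: 1/√f = -1.8 log₁₀[(1.37e-05/3.7)^1.11 + 6.9/3.382e+06] = -1.8 log₁₀[9.34e-07 + 2.04e-06] = 9.948, so f = 0.0101.
Darcy-Weisbach: ΔP = f(L/D)(ρV²/2) = 0.0101·(170/0.117)·(628·10.26²/2) = 0.0101·1453·3.308e+04 = 4.857e+05 Pa.
ΔP = 4.857e+05 Pa = 486 kPa.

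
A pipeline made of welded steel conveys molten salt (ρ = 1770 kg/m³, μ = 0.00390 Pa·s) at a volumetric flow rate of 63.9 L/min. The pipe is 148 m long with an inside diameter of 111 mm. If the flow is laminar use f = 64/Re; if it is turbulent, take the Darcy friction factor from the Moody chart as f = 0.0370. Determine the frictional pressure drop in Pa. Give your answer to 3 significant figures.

Q = 63.9 L/min = 63.9/60000 = 0.001065 m³/s.
Cross-sectional area A = πD²/4 = π(0.111)²/4 = 0.009677 m²; mean velocity V = Q/A = 0.001065/0.009677 = 0.1101 m/s.
Reynolds number Re = ρVD/μ = 1770 · 0.1101 · 0.111 / 0.0039 = 5544.
Re > 4000 → turbulent; use the Moody-chart value f = 0.0370.
Darcy-Weisbach: ΔP = f(L/D)(ρV²/2) = 0.037·(148/0.111)·(1770·0.1101²/2) = 0.037·1333·10.72 = 528.8 Pa.

ΔP ≈ 529 Pa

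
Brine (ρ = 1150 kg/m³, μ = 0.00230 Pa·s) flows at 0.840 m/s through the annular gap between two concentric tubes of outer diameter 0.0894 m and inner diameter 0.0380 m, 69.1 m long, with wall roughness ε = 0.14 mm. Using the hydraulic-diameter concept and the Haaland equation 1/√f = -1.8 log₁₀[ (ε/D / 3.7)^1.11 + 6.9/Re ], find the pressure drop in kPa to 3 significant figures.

Hydraulic diameter D_h = 4A/P = D_o - D_i = 0.0894 - 0.038 = 0.0514 m.
Re = ρVD_h/μ = 1150·0.84·0.0514/0.0023 = 2.159e+04.
ε/D_h = 0.00014/0.0514 = 0.00272; Haaland gives 1/√f = -1.8 log₁₀[0.000333+0.00032] = 5.734, so f = 0.03042.
ΔP = f(L/D_h)(ρV²/2) = 0.03042·69.1/0.0514·405.7 = 1.659e+04 Pa.
ΔP = 16.6 kPa.

ΔP ≈ 16.6 kPa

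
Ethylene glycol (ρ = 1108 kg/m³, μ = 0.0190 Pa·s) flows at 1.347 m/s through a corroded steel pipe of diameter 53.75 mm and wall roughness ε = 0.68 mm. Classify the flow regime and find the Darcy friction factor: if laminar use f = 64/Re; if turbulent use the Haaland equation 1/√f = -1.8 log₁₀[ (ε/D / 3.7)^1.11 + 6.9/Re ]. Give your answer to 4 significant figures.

f ≈ 0.05099

Re = ρVD/μ = 1108·1.347·0.05375/0.019 = 4222.
Re > 4000 → turbulent. ε/D = 0.00068/0.05375 = 0.0127; Haaland: 1/√f = -1.8 log₁₀[0.00183 + 0.00163] = 4.429, so f = 0.05099.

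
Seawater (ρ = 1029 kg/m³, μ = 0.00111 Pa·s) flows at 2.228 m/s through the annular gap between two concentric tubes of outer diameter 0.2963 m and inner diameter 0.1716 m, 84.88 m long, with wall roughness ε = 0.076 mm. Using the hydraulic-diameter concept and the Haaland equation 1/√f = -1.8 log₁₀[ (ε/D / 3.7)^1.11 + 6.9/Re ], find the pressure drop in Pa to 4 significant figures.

Hydraulic diameter D_h = 4A/P = D_o - D_i = 0.2963 - 0.1716 = 0.1247 m.
Re = ρVD_h/μ = 1029·2.228·0.1247/0.00111 = 2.576e+05.
ε/D_h = 7.6e-05/0.1247 = 0.000609; Haaland gives 1/√f = -1.8 log₁₀[6.32e-05+2.68e-05] = 7.283, so f = 0.01885.
ΔP = f(L/D_h)(ρV²/2) = 0.01885·84.88/0.1247·2554 = 3.278e+04 Pa.

ΔP ≈ 32780 Pa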